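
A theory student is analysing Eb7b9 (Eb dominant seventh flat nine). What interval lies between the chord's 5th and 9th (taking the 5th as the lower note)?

diminished 5th

Spelling the chord: Eb–G–Bb–Db–Fb.
5th = Bb; 9th = Fb.
5 letter names make it a fifth; at 6 semitones (a half step narrower than perfect) the quality is diminished.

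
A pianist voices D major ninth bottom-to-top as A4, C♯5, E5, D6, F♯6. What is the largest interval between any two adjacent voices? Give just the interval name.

minor seventh

Adjacent intervals: A4→C♯5 = major third; C♯5→E5 = minor third; E5→D6 = minor seventh; D6→F♯6 = major third.
The largest is E5 to D6, a minor seventh (10 semitones).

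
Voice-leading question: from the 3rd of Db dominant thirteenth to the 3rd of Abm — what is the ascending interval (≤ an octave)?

The 3rd of Db dominant thirteenth is F; the 3rd of Abm is Cb.
5 letter names make it a fifth; at 6 semitones (a half step narrower than perfect) the quality is diminished.

diminished fifth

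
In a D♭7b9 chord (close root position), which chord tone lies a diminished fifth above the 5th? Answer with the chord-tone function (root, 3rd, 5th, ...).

9th

Spelling the chord: D♭ F A♭ C♭ E𝄫.
The 5th is A♭. A diminished fifth above A♭ is E𝄫.
E𝄫 is the chord's 9th.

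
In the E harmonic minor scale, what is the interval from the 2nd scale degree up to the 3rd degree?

minor 2nd

Spelling the E harmonic minor scale: E F# G A B C D#.
2nd scale degree = F#; degree 3 = G.
F# up to G is 1 semitone, a half step narrower than a major second, so the interval is minor.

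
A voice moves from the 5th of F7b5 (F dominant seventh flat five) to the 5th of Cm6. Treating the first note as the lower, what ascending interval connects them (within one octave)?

augmented fifth

The 5th of F7b5 (F dominant seventh flat five) is C♭; the 5th of Cm6 is G.
5 letter names make it a fifth; at 8 semitones (a half step wider than perfect) the quality is augmented.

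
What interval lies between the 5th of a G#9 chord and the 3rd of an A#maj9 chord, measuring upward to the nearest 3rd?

The 5th of G#9 is D#; the 3rd of A#maj9 is C##.
D# up to C## spans 7 letter names and 11 semitones — a major seventh.

major seventh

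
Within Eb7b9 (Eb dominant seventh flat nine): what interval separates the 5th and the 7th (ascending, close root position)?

m3

Eb7b9 (Eb dominant seventh flat nine): Eb G Bb Db Fb.
The 5th is Bb and the 7th is Db.
3 letter names make it a third; at 3 semitones (a half step narrower than major) the quality is minor.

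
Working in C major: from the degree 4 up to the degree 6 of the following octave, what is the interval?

major tenth

Spelling C major: C D E F G A B.
Degree 4 = F; scale degree 6 (up an octave) = A.
Counting 10 letters and 16 half steps from F gives a major tenth.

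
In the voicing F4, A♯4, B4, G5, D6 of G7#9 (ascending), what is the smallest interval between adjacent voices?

Adjacent intervals: F4→A♯4 = augmented third; A♯4→B4 = minor second; B4→G5 = minor sixth; G5→D6 = perfect fifth.
The smallest is A♯4 to B4, a minor second (1 semitone).

minor 2nd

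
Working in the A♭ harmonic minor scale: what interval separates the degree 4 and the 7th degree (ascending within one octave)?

augmented 4th

The scale runs A♭ B♭ C♭ D♭ E♭ F♭ G.
Degree 4 = D♭; 7th degree = G.
From D♭ to G: 6 semitones over a fourth = augmented.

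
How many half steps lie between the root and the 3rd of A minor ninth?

3

Spelling the chord: A C E G B.
A to C is a minor third: 3 semitones.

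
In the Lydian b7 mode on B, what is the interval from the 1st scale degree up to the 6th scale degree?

major sixth

B lydian dominant: B C# D# E# F# G# A.
That puts B below G#.
Counting 6 letters and 9 half steps from B gives a major sixth.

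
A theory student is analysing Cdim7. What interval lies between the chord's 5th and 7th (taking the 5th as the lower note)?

m3

C°7 (C diminished seventh): C, E♭, G♭, B𝄫.
So we need the interval from G♭ up to B𝄫.
From G♭ to B𝄫: 3 semitones over a third = minor.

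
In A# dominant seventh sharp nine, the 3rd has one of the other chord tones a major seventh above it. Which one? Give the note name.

The chord tones of A#7#9 (A# dominant seventh sharp nine) are A#–C##–E#–G#–B##.
The 3rd is C##. A major seventh above C## is B##.
B## is the chord's 9th.

B##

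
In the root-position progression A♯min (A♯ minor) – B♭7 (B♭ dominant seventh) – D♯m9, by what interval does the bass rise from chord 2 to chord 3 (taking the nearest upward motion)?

augmented 3rd

The roots are B♭ and D♯.
B♭ up to D♯ is 5 semitones, a half step wider than a major third, so the interval is augmented.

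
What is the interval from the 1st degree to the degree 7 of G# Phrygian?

G# phrygian: G# A B C# D# E F#.
That puts G# below F#.
From G# to F#: 10 semitones over a seventh = minor.

minor seventh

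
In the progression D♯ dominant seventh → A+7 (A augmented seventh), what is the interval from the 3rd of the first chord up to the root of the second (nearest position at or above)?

d3

D♯ dominant seventh has F𝄪 as its 3rd, and A+7 (A augmented seventh) has A as its root.
From F𝄪 to A: 2 semitones over a third = diminished.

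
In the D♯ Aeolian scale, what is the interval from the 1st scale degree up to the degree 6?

Spelling the D♯ Aeolian scale: D♯ E♯ F♯ G♯ A♯ B C♯.
1st scale degree = D♯; 6th degree = B.
6 letter names make it a sixth; at 8 semitones (a half step narrower than major) the quality is minor.

minor sixth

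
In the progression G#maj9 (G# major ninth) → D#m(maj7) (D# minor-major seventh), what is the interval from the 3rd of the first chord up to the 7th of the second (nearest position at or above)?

major second

G#maj9 (G# major ninth) has B# as its 3rd, and D#m(maj7) (D# minor-major seventh) has C## as its 7th.
From B# to C## is 2 semitones, exactly the major second.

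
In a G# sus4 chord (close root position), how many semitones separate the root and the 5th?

7

The chord tones of G#sus4 are G# C# D#.
G# to D# is a perfect fifth: 7 semitones.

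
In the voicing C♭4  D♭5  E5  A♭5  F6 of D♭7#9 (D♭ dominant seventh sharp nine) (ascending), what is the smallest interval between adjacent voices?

augmented second

Adjacent intervals: C♭4→D♭5 = major ninth; D♭5→E5 = augmented second; E5→A♭5 = diminished fourth; A♭5→F6 = major sixth.
The smallest is D♭5 to E5, an augmented second (3 semitones).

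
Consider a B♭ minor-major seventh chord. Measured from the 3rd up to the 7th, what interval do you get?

B♭m(maj7) (B♭ minor-major seventh): B♭, D♭, F, A.
3rd = D♭; 7th = A.
From D♭ to A: 8 semitones over a fifth = augmented.

augmented fifth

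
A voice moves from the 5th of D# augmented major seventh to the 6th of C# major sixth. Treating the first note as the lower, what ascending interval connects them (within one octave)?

diminished octave

D# augmented major seventh has A## as its 5th, and C# major sixth has A# as its 6th.
A## up to A# is 11 semitones, a half step narrower than a perfect octave, so the interval is diminished.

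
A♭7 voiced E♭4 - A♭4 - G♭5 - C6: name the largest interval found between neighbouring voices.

m7

Adjacent intervals: E♭4→A♭4 = perfect fourth; A♭4→G♭5 = minor seventh; G♭5→C6 = augmented fourth.
The largest is A♭4 to G♭5, a minor seventh (10 semitones).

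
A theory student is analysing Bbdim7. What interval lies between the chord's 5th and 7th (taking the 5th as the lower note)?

The chord tones of Bb diminished seventh are Bb, Db, Fb, Abb.
So we need the interval from Fb up to Abb.
From Fb to Abb: 3 semitones over a third = minor.

minor third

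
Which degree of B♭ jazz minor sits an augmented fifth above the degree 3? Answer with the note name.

A

The scale is B♭ C D♭ E♭ F G A.
The degree 3 is D♭; an augmented fifth above that is A — scale degree 7.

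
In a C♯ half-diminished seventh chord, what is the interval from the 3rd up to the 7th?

Spelling the chord: C♯-E-G-B.
That puts E below B.
From E to B is 7 semitones, exactly the perfect fifth.

perfect fifth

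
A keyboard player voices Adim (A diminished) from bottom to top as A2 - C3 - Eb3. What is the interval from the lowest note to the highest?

The outer voices are A2 and Eb3.
From A to Eb: 6 semitones over a fifth = diminished.

d5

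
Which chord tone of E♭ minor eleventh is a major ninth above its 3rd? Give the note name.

The chord tones of E♭ minor eleventh are E♭, G♭, B♭, D♭, F, A♭.
The 3rd is G♭. A major ninth above G♭ is A♭.
A♭ is the chord's 11th.

Ab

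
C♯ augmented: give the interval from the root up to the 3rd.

major third

The chord tones of C♯ augmented are C♯, E♯, G𝄪.
That puts C♯ below E♯.
Counting 3 letters and 4 half steps from C♯ gives a major third.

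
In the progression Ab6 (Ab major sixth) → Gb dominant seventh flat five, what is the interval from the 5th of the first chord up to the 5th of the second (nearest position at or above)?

Ab6 (Ab major sixth) has Eb as its 5th, and Gb dominant seventh flat five has Dbb as its 5th.
Eb up to Dbb is 9 semitones, a whole step narrower than a major seventh, so the interval is diminished.

d7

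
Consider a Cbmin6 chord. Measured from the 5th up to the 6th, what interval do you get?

Spelling the chord: Cb, Ebb, Gb, Ab.
That puts Gb below Ab.
From Gb to Ab is 2 semitones, exactly the major second.

major second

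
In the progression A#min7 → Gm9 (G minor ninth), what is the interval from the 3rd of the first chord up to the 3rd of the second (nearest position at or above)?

diminished seventh

The 3rd of A#min7 is C#; the 3rd of Gm9 (G minor ninth) is Bb.
From C# to Bb: 9 semitones over a seventh = diminished.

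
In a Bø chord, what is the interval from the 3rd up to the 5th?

minor 3rd

Spelling the chord: B, D, F, A.
The 3rd is D and the 5th is F.
D up to F is 3 semitones, a half step narrower than a major third, so the interval is minor.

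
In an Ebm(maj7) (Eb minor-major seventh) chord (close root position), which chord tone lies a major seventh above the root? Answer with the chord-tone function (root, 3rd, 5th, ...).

Spelling the chord: Eb, Gb, Bb, D.
The root is Eb. A major seventh above Eb is D.
D is the chord's 7th.

7th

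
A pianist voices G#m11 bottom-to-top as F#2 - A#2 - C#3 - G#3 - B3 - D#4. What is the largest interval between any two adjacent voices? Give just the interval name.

P5

Adjacent intervals: F#2→A#2 = major third; A#2→C#3 = minor third; C#3→G#3 = perfect fifth; G#3→B3 = minor third; B3→D#4 = major third.
The largest is C#3 to G#3, a perfect fifth (7 semitones).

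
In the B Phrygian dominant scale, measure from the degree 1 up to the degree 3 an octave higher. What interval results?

B phrygian dominant: B C D# E F# G A.
The degree 1 is B and the 3rd scale degree (up an octave) is D#.
From B to D# is 16 semitones, exactly the major tenth.

major tenth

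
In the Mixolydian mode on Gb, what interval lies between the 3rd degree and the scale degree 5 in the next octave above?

Spelling the Mixolydian mode on Gb: Gb Ab Bb Cb Db Eb Fb.
That puts Bb below Db.
10 letter names make it a tenth; at 15 semitones (a half step narrower than major) the quality is minor.

m10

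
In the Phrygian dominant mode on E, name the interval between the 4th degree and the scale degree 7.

P4

Spelling the Phrygian dominant mode on E: E F G♯ A B C D.
The 4th degree is A and the 7th scale degree is D.
From A to D is 5 semitones, exactly the perfect fourth.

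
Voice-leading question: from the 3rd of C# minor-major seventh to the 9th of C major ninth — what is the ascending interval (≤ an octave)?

minor 7th

The 3rd of C# minor-major seventh is E; the 9th of C major ninth is D.
E up to D is 10 semitones, a half step narrower than a major seventh, so the interval is minor.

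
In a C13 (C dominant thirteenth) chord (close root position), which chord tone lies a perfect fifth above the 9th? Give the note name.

A

Spelling the chord: C-E-G-Bb-D-A.
The 9th is D. A perfect fifth above D is A.
A is the chord's 13th.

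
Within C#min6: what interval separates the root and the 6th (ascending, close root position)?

C#min6 is spelled C#, E, G#, A#.
That puts C# below A#.
Counting 6 letters and 9 half steps from C# gives a major sixth.

major 6th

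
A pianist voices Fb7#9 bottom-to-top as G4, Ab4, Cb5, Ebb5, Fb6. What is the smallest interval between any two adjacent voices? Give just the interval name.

minor second

Adjacent intervals: G4→Ab4 = minor second; Ab4→Cb5 = minor third; Cb5→Ebb5 = minor third; Ebb5→Fb6 = major ninth.
The smallest is G4 to Ab4, a minor second (1 semitone).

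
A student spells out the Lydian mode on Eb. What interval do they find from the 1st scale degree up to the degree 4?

augmented fourth

Spelling the Lydian mode on Eb: Eb F G A Bb C D.
That puts Eb below A.
4 letter names make it a fourth; at 6 semitones (a half step wider than perfect) the quality is augmented.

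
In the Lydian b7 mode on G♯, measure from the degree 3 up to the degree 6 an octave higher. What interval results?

The scale runs G♯ A♯ B♯ C𝄪 D♯ E♯ F♯.
That puts B♯ below E♯.
B♯ up to E♯ spans 11 letter names and 17 semitones — a perfect eleventh.

perfect eleventh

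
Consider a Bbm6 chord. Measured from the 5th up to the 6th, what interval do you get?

major 2nd

Bbm6 (Bb minor sixth): Bb Db F G.
The 5th is F and the 6th is G.
Counting 2 letters and 2 half steps from F gives a major second.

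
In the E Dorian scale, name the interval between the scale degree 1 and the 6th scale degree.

The scale runs E F# G A B C# D.
Scale degree 1 = E; 6th degree = C#.
From E to C# is 9 semitones, exactly the major sixth.

major 6th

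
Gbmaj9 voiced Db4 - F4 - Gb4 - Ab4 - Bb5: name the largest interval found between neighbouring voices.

Adjacent intervals: Db4→F4 = major third; F4→Gb4 = minor second; Gb4→Ab4 = major second; Ab4→Bb5 = major ninth.
The largest is Ab4 to Bb5, a major ninth (14 semitones).

major 9th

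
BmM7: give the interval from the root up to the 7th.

Spelling the chord: B D F# A#.
So we need the interval from B up to A#.
Counting 7 letters and 11 half steps from B gives a major seventh.

M7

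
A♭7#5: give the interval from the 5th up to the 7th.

diminished 3rd

A♭aug7 (A♭ augmented seventh): A♭, C, E, G♭.
The 5th is E and the 7th is G♭.
E up to G♭ is 2 semitones, a whole step narrower than a major third, so the interval is diminished.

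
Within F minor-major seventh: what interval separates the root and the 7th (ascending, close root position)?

M7

FmM7 is spelled F Ab C E.
Root = F; 7th = E.
Counting 7 letters and 11 half steps from F gives a major seventh.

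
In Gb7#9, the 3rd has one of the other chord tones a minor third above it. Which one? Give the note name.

Gb7#9 is spelled Gb, Bb, Db, Fb, A.
The 3rd is Bb. A minor third above Bb is Db.
Db is the chord's 5th.

Db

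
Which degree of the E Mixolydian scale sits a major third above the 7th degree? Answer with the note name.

F#

The scale is E F♯ G♯ A B C♯ D.
The 7th degree is D; a major third above that is F♯ — scale degree 2.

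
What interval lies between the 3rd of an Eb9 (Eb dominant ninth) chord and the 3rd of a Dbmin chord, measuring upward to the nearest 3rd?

diminished seventh

The 3rd of Eb9 (Eb dominant ninth) is G; the 3rd of Dbmin is Fb.
7 letter names make it a seventh; at 9 semitones (a whole step narrower than major) the quality is diminished.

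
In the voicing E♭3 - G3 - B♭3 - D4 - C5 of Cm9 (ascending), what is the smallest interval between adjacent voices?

Adjacent intervals: E♭3→G3 = major third; G3→B♭3 = minor third; B♭3→D4 = major third; D4→C5 = minor seventh.
The smallest is G3 to B♭3, a minor third (3 semitones).

minor third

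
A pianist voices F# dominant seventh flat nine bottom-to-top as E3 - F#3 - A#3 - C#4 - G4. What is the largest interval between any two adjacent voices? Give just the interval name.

Adjacent intervals: E3→F#3 = major second; F#3→A#3 = major third; A#3→C#4 = minor third; C#4→G4 = diminished fifth.
The largest is C#4 to G4, a diminished fifth (6 semitones).

diminished fifth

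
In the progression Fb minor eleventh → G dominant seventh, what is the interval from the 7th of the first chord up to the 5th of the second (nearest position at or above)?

A7

Fb minor eleventh has Ebb as its 7th, and G dominant seventh has D as its 5th.
Ebb up to D is 12 semitones, a half step wider than a major seventh, so the interval is augmented.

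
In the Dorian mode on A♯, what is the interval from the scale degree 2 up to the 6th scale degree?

perfect 5th

The scale runs A♯ B♯ C♯ D♯ E♯ F𝄪 G♯.
That puts B♯ below F𝄪.
Counting 5 letters and 7 half steps from B♯ gives a perfect fifth.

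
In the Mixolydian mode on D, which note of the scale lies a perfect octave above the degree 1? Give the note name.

D

The scale is D E F# G A B C.
The degree 1 is D; a perfect octave above that is D — scale degree 1.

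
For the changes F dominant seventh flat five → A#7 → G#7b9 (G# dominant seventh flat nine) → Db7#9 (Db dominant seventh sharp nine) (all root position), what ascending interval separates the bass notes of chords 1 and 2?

The roots are F and A#.
3 letter names make it a third; at 5 semitones (a half step wider than major) the quality is augmented.

augmented 3rd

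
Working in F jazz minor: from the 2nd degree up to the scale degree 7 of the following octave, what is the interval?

M13

F melodic minor: F G A♭ B♭ C D E.
So we need the interval from G up to E.
G up to E spans 13 letter names and 21 semitones — a major thirteenth.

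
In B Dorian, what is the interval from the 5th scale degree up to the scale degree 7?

B dorian: B C# D E F# G# A.
5th scale degree = F#; scale degree 7 = A.
F# up to A is 3 semitones, a half step narrower than a major third, so the interval is minor.

minor third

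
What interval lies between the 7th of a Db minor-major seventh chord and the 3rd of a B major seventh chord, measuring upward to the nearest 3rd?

Db minor-major seventh has C as its 7th, and B major seventh has D# as its 3rd.
C up to D# is 3 semitones, a half step wider than a major second, so the interval is augmented.

augmented 2nd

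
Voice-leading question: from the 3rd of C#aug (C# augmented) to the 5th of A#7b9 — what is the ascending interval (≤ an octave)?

The 3rd of C#aug (C# augmented) is E#; the 5th of A#7b9 is E#.
From E# to E# is 0 semitones, exactly the perfect unison.

perfect unison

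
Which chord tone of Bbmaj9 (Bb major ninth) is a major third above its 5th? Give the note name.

A

Bb major ninth is spelled Bb, D, F, A, C.
The 5th is F. A major third above F is A.
A is the chord's 7th.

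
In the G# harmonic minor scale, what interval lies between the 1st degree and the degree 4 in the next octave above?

P11

Spelling the G# harmonic minor scale: G# A# B C# D# E F##.
The 1st degree is G# and the degree 4 (up an octave) is C#.
From G# to C# is 17 semitones, exactly the perfect eleventh.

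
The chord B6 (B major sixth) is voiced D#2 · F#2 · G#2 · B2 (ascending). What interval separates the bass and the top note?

The outer voices are D#2 and B2.
6 letter names make it a sixth; at 8 semitones (a half step narrower than major) the quality is minor.

m6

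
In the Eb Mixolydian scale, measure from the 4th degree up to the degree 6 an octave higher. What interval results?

The scale runs Eb F G Ab Bb C Db.
That puts Ab below C.
Counting 10 letters and 16 half steps from Ab gives a major tenth.

major tenth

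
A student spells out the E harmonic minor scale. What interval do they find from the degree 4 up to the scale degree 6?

minor third

Spelling the E harmonic minor scale: E F♯ G A B C D♯.
So we need the interval from A up to C.
3 letter names make it a third; at 3 semitones (a half step narrower than major) the quality is minor.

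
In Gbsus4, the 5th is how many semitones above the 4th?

2

Spelling the chord: Gb-Cb-Db.
Cb to Db is a major second: 2 semitones.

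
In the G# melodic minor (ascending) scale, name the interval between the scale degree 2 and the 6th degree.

perfect fifth

The scale runs G# A# B C# D# E# F##.
The scale degree 2 is A# and the 6th scale degree is E#.
From A# to E# is 7 semitones, exactly the perfect fifth.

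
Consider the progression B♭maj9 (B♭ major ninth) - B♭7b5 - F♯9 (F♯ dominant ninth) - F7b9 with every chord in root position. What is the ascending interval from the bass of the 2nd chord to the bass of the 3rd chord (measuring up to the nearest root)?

augmented 5th

The roots are B♭ and F♯.
5 letter names make it a fifth; at 8 semitones (a half step wider than perfect) the quality is augmented.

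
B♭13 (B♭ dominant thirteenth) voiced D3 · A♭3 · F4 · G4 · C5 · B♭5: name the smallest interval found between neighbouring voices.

Adjacent intervals: D3→A♭3 = diminished fifth; A♭3→F4 = major sixth; F4→G4 = major second; G4→C5 = perfect fourth; C5→B♭5 = minor seventh.
The smallest is F4 to G4, a major second (2 semitones).

major second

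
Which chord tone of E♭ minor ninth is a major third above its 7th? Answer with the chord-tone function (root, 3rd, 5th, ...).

E♭min9 is spelled E♭, G♭, B♭, D♭, F.
The 7th is D♭. A major third above D♭ is F.
F is the chord's 9th.

9th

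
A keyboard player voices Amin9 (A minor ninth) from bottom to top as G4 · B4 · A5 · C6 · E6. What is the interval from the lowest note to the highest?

The outer voices are G4 and E6.
G up to E spans 13 letter names and 21 semitones — a major thirteenth.

major 13th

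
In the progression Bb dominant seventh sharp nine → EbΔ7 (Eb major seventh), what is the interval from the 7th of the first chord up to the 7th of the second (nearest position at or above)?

A4

Bb dominant seventh sharp nine has Ab as its 7th, and EbΔ7 (Eb major seventh) has D as its 7th.
4 letter names make it a fourth; at 6 semitones (a half step wider than perfect) the quality is augmented.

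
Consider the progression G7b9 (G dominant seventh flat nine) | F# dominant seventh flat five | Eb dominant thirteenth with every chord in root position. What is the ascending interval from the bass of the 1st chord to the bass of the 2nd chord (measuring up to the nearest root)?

The roots are G and F#.
Counting 7 letters and 11 half steps from G gives a major seventh.

M7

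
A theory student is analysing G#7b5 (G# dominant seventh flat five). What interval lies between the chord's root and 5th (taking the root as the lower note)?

G#7b5: G#–B#–D–F#.
Root = G#; 5th = D.
5 letter names make it a fifth; at 6 semitones (a half step narrower than perfect) the quality is diminished.

diminished fifth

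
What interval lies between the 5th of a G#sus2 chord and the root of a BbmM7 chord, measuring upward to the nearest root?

diminished sixth

G#sus2 has D# as its 5th, and BbmM7 has Bb as its root.
From D# to Bb: 7 semitones over a sixth = diminished.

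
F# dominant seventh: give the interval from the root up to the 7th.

minor seventh

Spelling the chord: F# A# C# E.
The root is F# and the 7th is E.
F# up to E is 10 semitones, a half step narrower than a major seventh, so the interval is minor.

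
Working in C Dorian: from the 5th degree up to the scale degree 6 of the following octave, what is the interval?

major ninth

C dorian: C D Eb F G A Bb.
5th degree = G; scale degree 6 (up an octave) = A.
G up to A spans 9 letter names and 14 semitones — a major ninth.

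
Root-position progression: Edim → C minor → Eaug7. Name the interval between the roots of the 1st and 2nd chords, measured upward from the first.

The roots are E and C.
6 letter names make it a sixth; at 8 semitones (a half step narrower than major) the quality is minor.

minor sixth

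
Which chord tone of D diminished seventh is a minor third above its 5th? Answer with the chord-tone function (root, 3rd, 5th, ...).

7th

Ddim7: D, F, A♭, C♭.
The 5th is A♭. A minor third above A♭ is C♭.
C♭ is the chord's 7th.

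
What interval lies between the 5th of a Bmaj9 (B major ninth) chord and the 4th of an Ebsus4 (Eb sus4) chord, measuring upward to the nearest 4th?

diminished 3rd

The 5th of Bmaj9 (B major ninth) is F#; the 4th of Ebsus4 (Eb sus4) is Ab.
From F# to Ab: 2 semitones over a third = diminished.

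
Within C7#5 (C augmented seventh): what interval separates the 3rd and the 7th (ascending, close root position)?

diminished fifth

Spelling the chord: C E G# Bb.
The 3rd is E and the 7th is Bb.
5 letter names make it a fifth; at 6 semitones (a half step narrower than perfect) the quality is diminished.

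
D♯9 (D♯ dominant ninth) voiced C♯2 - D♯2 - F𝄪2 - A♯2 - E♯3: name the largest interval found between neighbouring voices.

Adjacent intervals: C♯2→D♯2 = major second; D♯2→F𝄪2 = major third; F𝄪2→A♯2 = minor third; A♯2→E♯3 = perfect fifth.
The largest is A♯2 to E♯3, a perfect fifth (7 semitones).

perfect fifth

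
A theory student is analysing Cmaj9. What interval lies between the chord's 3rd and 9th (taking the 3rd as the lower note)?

Spelling the chord: C, E, G, B, D.
That puts E below D.
From E to D: 10 semitones over a seventh = minor.

minor seventh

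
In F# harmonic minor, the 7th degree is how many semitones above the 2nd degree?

The scale is F# G# A B C# D E#.
G# up to E# is a major sixth — 9 semitones.

9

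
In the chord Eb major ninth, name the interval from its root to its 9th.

M9

Eb major ninth is spelled Eb–G–Bb–D–F.
So we need the interval from Eb up to F.
Counting 9 letters and 14 half steps from Eb gives a major ninth.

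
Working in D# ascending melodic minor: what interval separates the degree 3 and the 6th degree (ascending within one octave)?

The scale runs D# E# F# G# A# B# C##.
The degree 3 is F# and the 6th scale degree is B#.
4 letter names make it a fourth; at 6 semitones (a half step wider than perfect) the quality is augmented.

A4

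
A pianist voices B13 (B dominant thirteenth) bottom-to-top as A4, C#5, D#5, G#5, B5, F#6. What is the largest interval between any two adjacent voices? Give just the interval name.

Adjacent intervals: A4→C#5 = major third; C#5→D#5 = major second; D#5→G#5 = perfect fourth; G#5→B5 = minor third; B5→F#6 = perfect fifth.
The largest is B5 to F#6, a perfect fifth (7 semitones).

perfect fifth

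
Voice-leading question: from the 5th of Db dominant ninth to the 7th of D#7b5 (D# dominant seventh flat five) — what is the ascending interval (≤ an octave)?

The 5th of Db dominant ninth is Ab; the 7th of D#7b5 (D# dominant seventh flat five) is C#.
Ab up to C# is 5 semitones, a half step wider than a major third, so the interval is augmented.

augmented 3rd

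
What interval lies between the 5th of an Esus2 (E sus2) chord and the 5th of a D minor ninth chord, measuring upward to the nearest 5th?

Esus2 (E sus2) has B as its 5th, and D minor ninth has A as its 5th.
7 letter names make it a seventh; at 10 semitones (a half step narrower than major) the quality is minor.

minor seventh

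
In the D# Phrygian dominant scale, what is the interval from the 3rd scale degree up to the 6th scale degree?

Spelling the D# Phrygian dominant scale: D# E F## G# A# B C#.
So we need the interval from F## up to B.
From F## to B: 4 semitones over a fourth = diminished.

diminished fourth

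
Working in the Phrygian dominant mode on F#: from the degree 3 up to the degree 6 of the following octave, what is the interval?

diminished eleventh

F# phrygian dominant: F# G A# B C# D E.
That puts A# below D.
A# up to D is 16 semitones, a half step narrower than a perfect eleventh, so the interval is diminished.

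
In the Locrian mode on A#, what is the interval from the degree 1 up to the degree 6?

A# locrian: A# B C# D# E F# G#.
That puts A# below F#.
6 letter names make it a sixth; at 8 semitones (a half step narrower than major) the quality is minor.

minor 6th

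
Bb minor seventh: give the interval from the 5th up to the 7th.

m3

Bb-7: Bb-Db-F-Ab.
The 5th is F and the 7th is Ab.
From F to Ab: 3 semitones over a third = minor.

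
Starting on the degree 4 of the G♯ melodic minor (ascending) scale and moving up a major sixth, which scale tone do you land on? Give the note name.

A#

The scale is G♯ A♯ B C♯ D♯ E♯ F𝄪.
The degree 4 is C♯; a major sixth above that is A♯ — scale degree 2.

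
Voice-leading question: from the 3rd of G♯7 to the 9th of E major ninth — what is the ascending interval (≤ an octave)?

d5

The 3rd of G♯7 is B♯; the 9th of E major ninth is F♯.
B♯ up to F♯ is 6 semitones, a half step narrower than a perfect fifth, so the interval is diminished.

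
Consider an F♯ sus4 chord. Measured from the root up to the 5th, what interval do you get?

The chord tones of F♯sus4 are F♯-B-C♯.
That puts F♯ below C♯.
F♯ up to C♯ spans 5 letter names and 7 semitones — a perfect fifth.

perfect 5th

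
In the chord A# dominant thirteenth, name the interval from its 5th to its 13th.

major ninth

The chord tones of A#13 (A# dominant thirteenth) are A#, C##, E#, G#, B#, F##.
The 5th is E# and the 13th is F##.
From E# to F## is 14 semitones, exactly the major ninth.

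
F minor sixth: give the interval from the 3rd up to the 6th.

augmented fourth

F minor sixth is spelled F-Ab-C-D.
So we need the interval from Ab up to D.
From Ab to D: 6 semitones over a fourth = augmented.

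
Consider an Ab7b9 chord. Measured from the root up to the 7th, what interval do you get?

Ab7b9 (Ab dominant seventh flat nine): Ab C Eb Gb Bbb.
That puts Ab below Gb.
7 letter names make it a seventh; at 10 semitones (a half step narrower than major) the quality is minor.

minor 7th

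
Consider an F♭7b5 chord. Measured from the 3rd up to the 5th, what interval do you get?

Spelling the chord: F♭ A♭ C𝄫 E𝄫.
That puts A♭ below C𝄫.
A♭ up to C𝄫 is 2 semitones, a whole step narrower than a major third, so the interval is diminished.

diminished third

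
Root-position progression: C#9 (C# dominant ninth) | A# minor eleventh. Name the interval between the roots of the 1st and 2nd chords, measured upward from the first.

The roots are C# and A#.
C# up to A# spans 6 letter names and 9 semitones — a major sixth.

M6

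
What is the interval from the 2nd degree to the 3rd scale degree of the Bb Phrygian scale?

M2

Spelling the Bb Phrygian scale: Bb Cb Db Eb F Gb Ab.
That puts Cb below Db.
From Cb to Db is 2 semitones, exactly the major second.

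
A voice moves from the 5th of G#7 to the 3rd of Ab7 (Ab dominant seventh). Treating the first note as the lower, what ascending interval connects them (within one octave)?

diminished 7th

G#7 has D# as its 5th, and Ab7 (Ab dominant seventh) has C as its 3rd.
From D# to C: 9 semitones over a seventh = diminished.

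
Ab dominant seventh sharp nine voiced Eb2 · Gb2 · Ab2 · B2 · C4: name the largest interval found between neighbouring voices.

minor ninth

Adjacent intervals: Eb2→Gb2 = minor third; Gb2→Ab2 = major second; Ab2→B2 = augmented second; B2→C4 = minor ninth.
The largest is B2 to C4, a minor ninth (13 semitones).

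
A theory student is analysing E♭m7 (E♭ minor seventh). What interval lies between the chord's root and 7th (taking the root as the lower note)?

minor seventh

E♭-7: E♭, G♭, B♭, D♭.
The root is E♭ and the 7th is D♭.
7 letter names make it a seventh; at 10 semitones (a half step narrower than major) the quality is minor.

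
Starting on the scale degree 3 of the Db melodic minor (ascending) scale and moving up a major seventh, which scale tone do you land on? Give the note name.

Eb

The scale is Db Eb Fb Gb Ab Bb C.
The scale degree 3 is Fb; a major seventh above that is Eb — scale degree 2.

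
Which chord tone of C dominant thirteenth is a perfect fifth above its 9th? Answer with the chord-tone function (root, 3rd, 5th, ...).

C13 (C dominant thirteenth): C–E–G–Bb–D–A.
The 9th is D. A perfect fifth above D is A.
A is the chord's 13th.

13th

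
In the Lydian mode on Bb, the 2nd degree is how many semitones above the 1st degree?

2

The scale is Bb C D E F G A.
Bb up to C is a major second — 2 semitones.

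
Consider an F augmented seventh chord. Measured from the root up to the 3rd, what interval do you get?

Spelling the chord: F A C# Eb.
The root is F and the 3rd is A.
Counting 3 letters and 4 half steps from F gives a major third.

major third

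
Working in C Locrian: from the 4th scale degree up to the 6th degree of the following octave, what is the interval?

minor tenth

The scale runs C Db Eb F Gb Ab Bb.
4th scale degree = F; scale degree 6 (up an octave) = Ab.
From F to Ab: 15 semitones over a tenth = minor.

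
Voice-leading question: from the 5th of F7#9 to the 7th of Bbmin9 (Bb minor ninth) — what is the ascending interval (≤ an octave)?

F7#9 has C as its 5th, and Bbmin9 (Bb minor ninth) has Ab as its 7th.
C up to Ab is 8 semitones, a half step narrower than a major sixth, so the interval is minor.

minor sixth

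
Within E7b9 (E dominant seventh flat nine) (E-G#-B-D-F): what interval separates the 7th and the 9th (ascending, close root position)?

minor third

So we need the interval from D up to F.
3 letter names make it a third; at 3 semitones (a half step narrower than major) the quality is minor.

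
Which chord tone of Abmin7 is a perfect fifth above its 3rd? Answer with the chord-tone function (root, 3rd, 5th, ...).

7th

Ab minor seventh is spelled Ab–Cb–Eb–Gb.
The 3rd is Cb. A perfect fifth above Cb is Gb.
Gb is the chord's 7th.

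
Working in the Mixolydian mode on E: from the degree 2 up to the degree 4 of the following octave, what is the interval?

E mixolydian: E F# G# A B C# D.
The degree 2 is F# and the degree 4 (up an octave) is A.
From F# to A: 15 semitones over a tenth = minor.

minor tenth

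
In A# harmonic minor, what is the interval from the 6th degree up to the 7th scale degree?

augmented second

The scale runs A# B# C# D# E# F# G##.
So we need the interval from F# up to G##.
From F# to G##: 3 semitones over a second = augmented.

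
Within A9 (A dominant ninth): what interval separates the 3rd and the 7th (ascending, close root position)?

Spelling the chord: A, C#, E, G, B.
That puts C# below G.
C# up to G is 6 semitones, a half step narrower than a perfect fifth, so the interval is diminished.

diminished fifth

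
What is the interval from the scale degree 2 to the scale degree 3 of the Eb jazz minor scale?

minor 2nd

Eb melodic minor: Eb F Gb Ab Bb C D.
That puts F below Gb.
2 letter names make it a second; at 1 semitone (a half step narrower than major) the quality is minor.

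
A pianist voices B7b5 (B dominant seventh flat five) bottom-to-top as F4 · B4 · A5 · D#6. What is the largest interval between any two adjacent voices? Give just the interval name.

minor 7th

Adjacent intervals: F4→B4 = augmented fourth; B4→A5 = minor seventh; A5→D#6 = augmented fourth.
The largest is B4 to A5, a minor seventh (10 semitones).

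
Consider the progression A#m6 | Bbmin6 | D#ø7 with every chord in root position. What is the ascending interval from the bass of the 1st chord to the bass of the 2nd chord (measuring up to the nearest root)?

The roots are A# and Bb.
From A# to Bb: 0 semitones over a second = diminished.

diminished second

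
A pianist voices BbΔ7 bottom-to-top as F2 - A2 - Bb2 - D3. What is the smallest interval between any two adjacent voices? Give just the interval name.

minor second

Adjacent intervals: F2→A2 = major third; A2→Bb2 = minor second; Bb2→D3 = major third.
The smallest is A2 to Bb2, a minor second (1 semitone).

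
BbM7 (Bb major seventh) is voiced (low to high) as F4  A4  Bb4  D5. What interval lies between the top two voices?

major 3rd

Those voices are Bb4 and D5.
Bb up to D spans 3 letter names and 4 semitones — a major third.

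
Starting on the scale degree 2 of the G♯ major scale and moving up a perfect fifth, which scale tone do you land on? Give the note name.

E#

The scale is G♯ A♯ B♯ C♯ D♯ E♯ F𝄪.
The scale degree 2 is A♯; a perfect fifth above that is E♯ — scale degree 6.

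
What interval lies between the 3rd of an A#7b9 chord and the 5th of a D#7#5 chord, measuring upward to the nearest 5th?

The 3rd of A#7b9 is C##; the 5th of D#7#5 is A##.
From C## to A## is 9 semitones, exactly the major sixth.

major sixth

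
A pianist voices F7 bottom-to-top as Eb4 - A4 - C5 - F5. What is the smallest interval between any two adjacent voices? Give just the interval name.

m3

Adjacent intervals: Eb4→A4 = augmented fourth; A4→C5 = minor third; C5→F5 = perfect fourth.
The smallest is A4 to C5, a minor third (3 semitones).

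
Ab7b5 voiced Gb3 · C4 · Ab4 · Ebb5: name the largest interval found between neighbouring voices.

Adjacent intervals: Gb3→C4 = augmented fourth; C4→Ab4 = minor sixth; Ab4→Ebb5 = diminished fifth.
The largest is C4 to Ab4, a minor sixth (8 semitones).

minor sixth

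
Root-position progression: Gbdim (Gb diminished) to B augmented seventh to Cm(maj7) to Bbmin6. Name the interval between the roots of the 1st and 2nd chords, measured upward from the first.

The roots are Gb and B.
3 letter names make it a third; at 5 semitones (a half step wider than major) the quality is augmented.

augmented 3rd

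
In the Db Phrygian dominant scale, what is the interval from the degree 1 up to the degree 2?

Db phrygian dominant: Db Ebb F Gb Ab Bbb Cb.
So we need the interval from Db up to Ebb.
From Db to Ebb: 1 semitone over a second = minor.

minor second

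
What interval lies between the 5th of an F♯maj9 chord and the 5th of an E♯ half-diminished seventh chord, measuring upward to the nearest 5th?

The 5th of F♯maj9 is C♯; the 5th of E♯ half-diminished seventh is B.
C♯ up to B is 10 semitones, a half step narrower than a major seventh, so the interval is minor.

minor 7th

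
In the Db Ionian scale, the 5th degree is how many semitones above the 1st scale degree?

The scale is Db Eb F Gb Ab Bb C.
Db up to Ab is a perfect fifth — 7 semitones.

7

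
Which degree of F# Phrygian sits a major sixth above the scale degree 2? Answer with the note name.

E

The scale is F# G A B C# D E.
The scale degree 2 is G; a major sixth above that is E — scale degree 7.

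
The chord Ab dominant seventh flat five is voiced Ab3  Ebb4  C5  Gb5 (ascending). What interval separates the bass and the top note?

The outer voices are Ab3 and Gb5.
14 letter names make it a fourteenth; at 22 semitones (a half step narrower than major) the quality is minor.

m14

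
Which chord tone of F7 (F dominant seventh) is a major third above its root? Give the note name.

A

Spelling the chord: F–A–C–Eb.
The root is F. A major third above F is A.
A is the chord's 3rd.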